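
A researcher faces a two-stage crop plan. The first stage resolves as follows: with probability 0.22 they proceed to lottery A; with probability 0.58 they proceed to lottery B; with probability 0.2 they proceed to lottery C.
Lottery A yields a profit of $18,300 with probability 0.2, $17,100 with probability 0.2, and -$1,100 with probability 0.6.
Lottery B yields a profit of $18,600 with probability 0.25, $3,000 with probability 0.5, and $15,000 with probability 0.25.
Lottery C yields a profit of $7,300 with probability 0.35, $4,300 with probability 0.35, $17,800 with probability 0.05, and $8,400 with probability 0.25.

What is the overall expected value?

EV(A) = 0.2 × 18300 + 0.2 × 17100 + 0.6 × (-1100) = 3660 + 3420 − 660 = 6420
EV(B) = 0.25 × 18600 + 0.5 × 3000 + 0.25 × 15000 = 4650 + 1500 + 3750 = 9900
EV(C) = 0.35 × 7300 + 0.35 × 4300 + 0.05 × 17800 + 0.25 × 8400 = 2555 + 1505 + 890 + 2100 = 7050
Overall = 0.22 × 6420 + 0.58 × 9900 + 0.2 × 7050 = 1412.4 + 5742 + 1410 = 8564.4

$8,564.40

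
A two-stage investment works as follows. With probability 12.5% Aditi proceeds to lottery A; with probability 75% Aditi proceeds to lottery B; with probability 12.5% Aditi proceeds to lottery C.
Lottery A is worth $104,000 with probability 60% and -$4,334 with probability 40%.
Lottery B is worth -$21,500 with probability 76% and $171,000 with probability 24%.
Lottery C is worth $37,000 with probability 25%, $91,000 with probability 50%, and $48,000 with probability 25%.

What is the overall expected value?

$34,452.05

EV(A) = 0.6 × 104000 + 0.4 × (-4334) = 62400 − 1733.6 = 60666.4
EV(B) = 0.76 × (-21500) + 0.24 × 171000 = -16340 + 41040 = 24700
EV(C) = 0.25 × 37000 + 0.5 × 91000 + 0.25 × 48000 = 9250 + 45500 + 12000 = 66750
Overall = 0.125 × 60666.4 + 0.75 × 24700 + 0.125 × 66750 = 7583.3 + 18525 + 8343.75 = 34452.05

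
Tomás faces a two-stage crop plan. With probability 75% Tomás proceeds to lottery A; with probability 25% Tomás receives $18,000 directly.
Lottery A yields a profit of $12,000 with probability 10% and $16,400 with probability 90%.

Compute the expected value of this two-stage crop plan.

$16,470

EV(A) = 0.1 × 12000 + 0.9 × 16400 = 1200 + 14760 = 15960
Branch B: 18000 (certain)
Overall = 0.75 × 15960 + 0.25 × 18000 = 11970 + 4500 = 16470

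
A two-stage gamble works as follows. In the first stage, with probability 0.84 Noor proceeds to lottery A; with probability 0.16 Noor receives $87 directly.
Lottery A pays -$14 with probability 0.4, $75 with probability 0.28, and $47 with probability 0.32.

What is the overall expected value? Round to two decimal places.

$39.49

EV(A) = 0.4 × (-14) + 0.28 × 75 + 0.32 × 47 = -5.6 + 21 + 15.04 = 30.44
Branch B: 87 (certain)
Overall = 0.84 × 30.44 + 0.16 × 87 = 25.5696 + 13.92 = 39.4896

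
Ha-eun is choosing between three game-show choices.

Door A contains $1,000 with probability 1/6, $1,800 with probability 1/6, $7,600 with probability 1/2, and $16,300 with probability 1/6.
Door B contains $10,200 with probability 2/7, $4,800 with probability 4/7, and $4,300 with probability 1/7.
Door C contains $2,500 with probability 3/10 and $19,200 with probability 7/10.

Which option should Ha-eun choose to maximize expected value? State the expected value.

Door C ($14,190)

Door A = 1/6 × 1000 + 1/6 × 1800 + 1/2 × 7600 + 1/6 × 16300 = 166.6667 + 300 + 3800 + 2716.6667 = 6983.3333
Door B = 2/7 × 10200 + 4/7 × 4800 + 1/7 × 4300 = 2914.2857 + 2742.8571 + 614.2857 = 6271.4286
Door C = 3/10 × 2500 + 7/10 × 19200 = 750 + 13440 = 14190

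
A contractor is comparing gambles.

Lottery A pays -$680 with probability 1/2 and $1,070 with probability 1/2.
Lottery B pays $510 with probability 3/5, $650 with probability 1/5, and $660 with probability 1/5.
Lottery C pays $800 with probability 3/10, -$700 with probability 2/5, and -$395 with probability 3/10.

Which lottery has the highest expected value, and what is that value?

Lottery B ($568)

Lottery A = 1/2 × (-680) + 1/2 × 1070 = -340 + 535 = 195
Lottery B = 3/5 × 510 + 1/5 × 650 + 1/5 × 660 = 306 + 130 + 132 = 568
Lottery C = 3/10 × 800 + 2/5 × (-700) + 3/10 × (-395) = 240 − 280 − 118.5 = -158.5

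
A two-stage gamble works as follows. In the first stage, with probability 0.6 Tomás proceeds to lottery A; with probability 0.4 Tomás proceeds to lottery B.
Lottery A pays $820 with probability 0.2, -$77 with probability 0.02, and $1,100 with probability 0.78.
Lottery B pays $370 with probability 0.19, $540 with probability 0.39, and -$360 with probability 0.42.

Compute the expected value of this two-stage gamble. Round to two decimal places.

$664.16

EV(A) = 0.2 × 820 + 0.02 × (-77) + 0.78 × 1100 = 164 − 1.54 + 858 = 1020.46
EV(B) = 0.19 × 370 + 0.39 × 540 + 0.42 × (-360) = 70.3 + 210.6 − 151.2 = 129.7
Overall = 0.6 × 1020.46 + 0.4 × 129.7 = 612.276 + 51.88 = 664.156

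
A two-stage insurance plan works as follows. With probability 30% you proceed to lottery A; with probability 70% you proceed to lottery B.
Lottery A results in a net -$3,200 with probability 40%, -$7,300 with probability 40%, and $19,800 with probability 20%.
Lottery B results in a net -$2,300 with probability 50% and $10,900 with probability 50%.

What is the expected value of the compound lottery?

$2,938

EV(A) = 0.4 × (-3200) + 0.4 × (-7300) + 0.2 × 19800 = -1280 − 2920 + 3960 = -240
EV(B) = 0.5 × (-2300) + 0.5 × 10900 = -1150 + 5450 = 4300
Overall = 0.3 × (-240) + 0.7 × 4300 = -72 + 3010 = 2938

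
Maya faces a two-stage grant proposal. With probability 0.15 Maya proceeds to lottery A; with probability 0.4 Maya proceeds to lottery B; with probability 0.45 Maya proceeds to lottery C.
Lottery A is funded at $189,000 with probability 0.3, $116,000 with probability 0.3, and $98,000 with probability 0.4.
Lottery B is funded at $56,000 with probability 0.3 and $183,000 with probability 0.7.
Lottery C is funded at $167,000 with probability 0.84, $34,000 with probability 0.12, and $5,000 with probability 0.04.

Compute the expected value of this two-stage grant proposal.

$142,617

EV(A) = 0.3 × 189000 + 0.3 × 116000 + 0.4 × 98000 = 56700 + 34800 + 39200 = 130700
EV(B) = 0.3 × 56000 + 0.7 × 183000 = 16800 + 128100 = 144900
EV(C) = 0.84 × 167000 + 0.12 × 34000 + 0.04 × 5000 = 140280 + 4080 + 200 = 144560
Overall = 0.15 × 130700 + 0.4 × 144900 + 0.45 × 144560 = 19605 + 57960 + 65052 = 142617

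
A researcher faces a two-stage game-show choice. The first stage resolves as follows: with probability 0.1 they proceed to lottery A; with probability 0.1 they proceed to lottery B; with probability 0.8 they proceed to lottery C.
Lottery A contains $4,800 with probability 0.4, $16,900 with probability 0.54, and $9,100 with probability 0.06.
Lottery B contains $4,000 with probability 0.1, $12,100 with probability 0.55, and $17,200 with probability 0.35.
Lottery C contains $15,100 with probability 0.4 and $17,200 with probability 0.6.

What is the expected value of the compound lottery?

$15,554.70

EV(A) = 0.4 × 4800 + 0.54 × 16900 + 0.06 × 9100 = 1920 + 9126 + 546 = 11592
EV(B) = 0.1 × 4000 + 0.55 × 12100 + 0.35 × 17200 = 400 + 6655 + 6020 = 13075
EV(C) = 0.4 × 15100 + 0.6 × 17200 = 6040 + 10320 = 16360
Overall = 0.1 × 11592 + 0.1 × 13075 + 0.8 × 16360 = 1159.2 + 1307.5 + 13088 = 15554.7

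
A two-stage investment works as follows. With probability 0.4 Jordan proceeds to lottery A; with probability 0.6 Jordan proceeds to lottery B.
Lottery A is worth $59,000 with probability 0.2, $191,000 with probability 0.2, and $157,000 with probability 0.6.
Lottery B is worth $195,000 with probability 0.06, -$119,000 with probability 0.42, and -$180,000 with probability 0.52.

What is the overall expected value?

-$21,448

EV(A) = 0.2 × 59000 + 0.2 × 191000 + 0.6 × 157000 = 11800 + 38200 + 94200 = 144200
EV(B) = 0.06 × 195000 + 0.42 × (-119000) + 0.52 × (-180000) = 11700 − 49980 − 93600 = -131880
Overall = 0.4 × 144200 + 0.6 × (-131880) = 57680 − 79128 = -21448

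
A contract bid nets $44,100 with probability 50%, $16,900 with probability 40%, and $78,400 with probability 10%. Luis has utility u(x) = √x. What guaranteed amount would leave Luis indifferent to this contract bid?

$34,225

E[u] = 0.5·√44100 + 0.4·√16900 + 0.1·√78400 = 0.5·210 + 0.4·130 + 0.1·280 = 185
CE = (185)² = 34225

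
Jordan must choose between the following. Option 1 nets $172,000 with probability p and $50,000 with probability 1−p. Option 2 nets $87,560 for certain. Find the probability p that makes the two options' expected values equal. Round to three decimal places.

p·172000 + (1−p)·50000 = 87560
122000p + 50000 = 87560
p = (87560 − 50000) / 122000

p = 0.308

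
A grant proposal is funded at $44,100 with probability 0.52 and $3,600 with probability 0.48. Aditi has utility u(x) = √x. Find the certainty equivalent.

E[u] = 0.52·√44100 + 0.48·√3600 = 0.52·210 + 0.48·60 = 138
CE = (138)² = 19044

$19,044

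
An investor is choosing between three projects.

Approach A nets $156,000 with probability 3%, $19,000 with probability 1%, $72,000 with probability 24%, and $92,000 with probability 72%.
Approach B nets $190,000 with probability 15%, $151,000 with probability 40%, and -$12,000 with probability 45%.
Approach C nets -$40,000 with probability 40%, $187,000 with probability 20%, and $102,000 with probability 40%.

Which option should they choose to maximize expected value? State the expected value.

Approach A = 0.03 × 156000 + 0.01 × 19000 + 0.24 × 72000 + 0.72 × 92000 = 4680 + 190 + 17280 + 66240 = 88390
Approach B = 0.15 × 190000 + 0.4 × 151000 + 0.45 × (-12000) = 28500 + 60400 − 5400 = 83500
Approach C = 0.4 × (-40000) + 0.2 × 187000 + 0.4 × 102000 = -16000 + 37400 + 40800 = 62200

Approach A ($88,390)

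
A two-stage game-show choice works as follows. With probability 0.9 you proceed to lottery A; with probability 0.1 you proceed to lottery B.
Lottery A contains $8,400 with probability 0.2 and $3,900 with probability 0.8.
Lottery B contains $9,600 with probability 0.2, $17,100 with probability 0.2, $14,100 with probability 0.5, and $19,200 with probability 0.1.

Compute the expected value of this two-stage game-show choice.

EV(A) = 0.2 × 8400 + 0.8 × 3900 = 1680 + 3120 = 4800
EV(B) = 0.2 × 9600 + 0.2 × 17100 + 0.5 × 14100 + 0.1 × 19200 = 1920 + 3420 + 7050 + 1920 = 14310
Overall = 0.9 × 4800 + 0.1 × 14310 = 4320 + 1431 = 5751

$5,751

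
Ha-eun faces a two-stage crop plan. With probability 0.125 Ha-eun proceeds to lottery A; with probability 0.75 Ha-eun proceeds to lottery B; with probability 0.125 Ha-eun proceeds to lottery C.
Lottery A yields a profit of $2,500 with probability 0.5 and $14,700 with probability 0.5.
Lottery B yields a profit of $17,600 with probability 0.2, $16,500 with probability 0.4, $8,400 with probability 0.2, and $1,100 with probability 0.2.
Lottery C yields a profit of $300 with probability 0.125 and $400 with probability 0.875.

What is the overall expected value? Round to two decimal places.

EV(A) = 0.5 × 2500 + 0.5 × 14700 = 1250 + 7350 = 8600
EV(B) = 0.2 × 17600 + 0.4 × 16500 + 0.2 × 8400 + 0.2 × 1100 = 3520 + 6600 + 1680 + 220 = 12020
EV(C) = 0.125 × 300 + 0.875 × 400 = 37.5 + 350 = 387.5
Overall = 0.125 × 8600 + 0.75 × 12020 + 0.125 × 387.5 = 1075 + 9015 + 48.4375 = 10138.4375

$10,138.44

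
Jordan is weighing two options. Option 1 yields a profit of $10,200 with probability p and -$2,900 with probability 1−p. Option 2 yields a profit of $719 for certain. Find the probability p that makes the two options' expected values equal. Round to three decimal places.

p = 0.276

p·10200 + (1−p)·(-2900) = 719
13100p − 2900 = 719
p = (719 + 2900) / 13100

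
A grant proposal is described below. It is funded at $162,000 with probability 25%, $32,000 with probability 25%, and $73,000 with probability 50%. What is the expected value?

EV = 0.25 × 162000 + 0.25 × 32000 + 0.5 × 73000 = 40500 + 8000 + 36500 = 85000

$85,000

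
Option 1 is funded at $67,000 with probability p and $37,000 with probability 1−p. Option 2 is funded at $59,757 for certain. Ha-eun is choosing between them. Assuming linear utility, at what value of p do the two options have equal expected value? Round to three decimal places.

p = 0.759

p·67000 + (1−p)·37000 = 59757
30000p + 37000 = 59757
p = (59757 − 37000) / 30000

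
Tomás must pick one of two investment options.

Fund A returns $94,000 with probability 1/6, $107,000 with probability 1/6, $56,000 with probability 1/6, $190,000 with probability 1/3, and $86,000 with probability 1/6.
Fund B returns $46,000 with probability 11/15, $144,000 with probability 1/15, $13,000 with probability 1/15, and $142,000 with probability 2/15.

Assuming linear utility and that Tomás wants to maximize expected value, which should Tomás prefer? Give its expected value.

Fund A ($120,500)

Fund A = 1/6 × 94000 + 1/6 × 107000 + 1/6 × 56000 + 1/3 × 190000 + 1/6 × 86000 = 15666.6667 + 17833.3333 + 9333.3333 + 63333.3333 + 14333.3333 = 120500
Fund B = 11/15 × 46000 + 1/15 × 144000 + 1/15 × 13000 + 2/15 × 142000 = 33733.3333 + 9600 + 866.6667 + 18933.3333 = 63133.3333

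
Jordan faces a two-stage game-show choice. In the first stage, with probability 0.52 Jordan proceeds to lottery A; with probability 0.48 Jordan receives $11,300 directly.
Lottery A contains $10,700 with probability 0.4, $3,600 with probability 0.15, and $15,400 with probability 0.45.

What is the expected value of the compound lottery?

EV(A) = 0.4 × 10700 + 0.15 × 3600 + 0.45 × 15400 = 4280 + 540 + 6930 = 11750
Branch B: 11300 (certain)
Overall = 0.52 × 11750 + 0.48 × 11300 = 6110 + 5424 = 11534

$11,534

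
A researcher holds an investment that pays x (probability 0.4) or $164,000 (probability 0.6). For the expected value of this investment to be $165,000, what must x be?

0.4·x + 0.6·164000 = 165000
0.4·x = 165000 − 98400 = 66600
x = 66600 / 0.4 = 166500

x = $166,500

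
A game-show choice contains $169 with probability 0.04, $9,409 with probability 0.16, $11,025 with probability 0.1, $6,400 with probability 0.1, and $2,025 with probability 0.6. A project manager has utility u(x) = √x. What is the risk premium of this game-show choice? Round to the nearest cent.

E[u] = 0.04·√169 + 0.16·√9409 + 0.1·√11025 + 0.1·√6400 + 0.6·√2025 = 0.04·13 + 0.16·97 + 0.1·105 + 0.1·80 + 0.6·45 = 61.54
CE = (61.54)² = 3787.1716
Risk premium = EV − CE = 4469.7 − 3787.1716 = 682.5284

$682.53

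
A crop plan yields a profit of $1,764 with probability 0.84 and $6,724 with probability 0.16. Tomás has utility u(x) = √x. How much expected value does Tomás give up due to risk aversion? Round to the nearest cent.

E[u] = 0.84·√1764 + 0.16·√6724 = 0.84·42 + 0.16·82 = 48.4
CE = (48.4)² = 2342.56
Risk premium = EV − CE = 2557.6 − 2342.56 = 215.04

$215.04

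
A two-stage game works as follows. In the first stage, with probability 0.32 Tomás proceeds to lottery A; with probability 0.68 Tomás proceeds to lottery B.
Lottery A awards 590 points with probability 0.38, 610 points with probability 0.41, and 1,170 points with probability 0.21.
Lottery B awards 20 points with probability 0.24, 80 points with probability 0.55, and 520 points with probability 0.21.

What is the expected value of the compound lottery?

EV(A) = 0.38 × 590 + 0.41 × 610 + 0.21 × 1170 = 224.2 + 250.1 + 245.7 = 720
EV(B) = 0.24 × 20 + 0.55 × 80 + 0.21 × 520 = 4.8 + 44 + 109.2 = 158
Overall = 0.32 × 720 + 0.68 × 158 = 230.4 + 107.44 = 337.84

337.84 points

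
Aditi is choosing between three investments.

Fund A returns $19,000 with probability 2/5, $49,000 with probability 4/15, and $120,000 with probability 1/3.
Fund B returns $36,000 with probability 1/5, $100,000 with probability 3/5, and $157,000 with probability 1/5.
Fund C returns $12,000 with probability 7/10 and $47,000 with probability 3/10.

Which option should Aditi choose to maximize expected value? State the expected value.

Fund B ($98,600)

Fund A = 2/5 × 19000 + 4/15 × 49000 + 1/3 × 120000 = 7600 + 13066.6667 + 40000 = 60666.6667
Fund B = 1/5 × 36000 + 3/5 × 100000 + 1/5 × 157000 = 7200 + 60000 + 31400 = 98600
Fund C = 7/10 × 12000 + 3/10 × 47000 = 8400 + 14100 = 22500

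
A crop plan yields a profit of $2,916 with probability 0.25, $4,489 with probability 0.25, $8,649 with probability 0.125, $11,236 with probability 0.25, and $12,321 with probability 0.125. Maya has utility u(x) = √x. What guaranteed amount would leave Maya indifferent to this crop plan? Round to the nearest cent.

$6,765.06

E[u] = 0.25·√2916 + 0.25·√4489 + 0.125·√8649 + 0.25·√11236 + 0.125·√12321 = 0.25·54 + 0.25·67 + 0.125·93 + 0.25·106 + 0.125·111 = 82.25
CE = (82.25)² = 6765.0625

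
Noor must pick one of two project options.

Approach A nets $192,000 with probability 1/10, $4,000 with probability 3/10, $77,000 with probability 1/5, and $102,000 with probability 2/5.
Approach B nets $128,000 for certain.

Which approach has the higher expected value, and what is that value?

Approach B ($128,000)

Approach A = 1/10 × 192000 + 3/10 × 4000 + 1/5 × 77000 + 2/5 × 102000 = 19200 + 1200 + 15400 + 40800 = 76600
Approach B: 128000 (certain)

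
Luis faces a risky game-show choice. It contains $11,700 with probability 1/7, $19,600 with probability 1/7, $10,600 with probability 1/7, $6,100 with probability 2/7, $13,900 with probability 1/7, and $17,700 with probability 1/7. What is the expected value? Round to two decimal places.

$12,242.86

EV = 1/7 × 11700 + 1/7 × 19600 + 1/7 × 10600 + 2/7 × 6100 + 1/7 × 13900 + 1/7 × 17700 = 1671.4286 + 2800 + 1514.2857 + 1742.8571 + 1985.7143 + 2528.5714 = 12242.8571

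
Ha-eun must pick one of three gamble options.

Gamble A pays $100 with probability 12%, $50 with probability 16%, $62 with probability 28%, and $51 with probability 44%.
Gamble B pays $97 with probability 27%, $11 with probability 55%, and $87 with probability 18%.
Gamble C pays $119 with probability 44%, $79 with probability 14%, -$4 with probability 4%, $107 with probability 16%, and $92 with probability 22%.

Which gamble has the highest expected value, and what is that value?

Gamble C ($100.62)

Gamble A = 0.12 × 100 + 0.16 × 50 + 0.28 × 62 + 0.44 × 51 = 12 + 8 + 17.36 + 22.44 = 59.8
Gamble B = 0.27 × 97 + 0.55 × 11 + 0.18 × 87 = 26.19 + 6.05 + 15.66 = 47.9
Gamble C = 0.44 × 119 + 0.14 × 79 + 0.04 × (-4) + 0.16 × 107 + 0.22 × 92 = 52.36 + 11.06 − 0.16 + 17.12 + 20.24 = 100.62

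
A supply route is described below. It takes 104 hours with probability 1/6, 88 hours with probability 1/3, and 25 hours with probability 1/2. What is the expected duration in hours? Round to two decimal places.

59.17 hours

EV = 1/6 × 104 + 1/3 × 88 + 1/2 × 25 = 17.3333 + 29.3333 + 12.5 = 59.1667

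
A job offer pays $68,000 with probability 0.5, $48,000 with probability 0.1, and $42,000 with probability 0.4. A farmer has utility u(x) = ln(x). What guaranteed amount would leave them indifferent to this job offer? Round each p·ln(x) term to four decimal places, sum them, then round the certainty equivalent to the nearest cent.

E[u] = 0.5·ln(68000) + 0.1·ln(48000) + 0.4·ln(42000) = 5.5636 + 1.0779 + 4.2582 = 10.8997
CE = e^10.8997 ≈ 54160.11

$54,160.11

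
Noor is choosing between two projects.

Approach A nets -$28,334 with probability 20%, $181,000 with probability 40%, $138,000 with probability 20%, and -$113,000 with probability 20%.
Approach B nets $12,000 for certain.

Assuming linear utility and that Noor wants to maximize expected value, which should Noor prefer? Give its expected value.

Approach A ($71,733.20)

Approach A = 0.2 × (-28334) + 0.4 × 181000 + 0.2 × 138000 + 0.2 × (-113000) = -5666.8 + 72400 + 27600 − 22600 = 71733.2
Approach B: 12000 (certain)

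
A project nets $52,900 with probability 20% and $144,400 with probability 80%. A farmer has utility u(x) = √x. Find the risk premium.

$3,600

E[u] = 0.2·√52900 + 0.8·√144400 = 0.2·230 + 0.8·380 = 350
CE = (350)² = 122500
Risk premium = EV − CE = 126100 − 122500 = 3600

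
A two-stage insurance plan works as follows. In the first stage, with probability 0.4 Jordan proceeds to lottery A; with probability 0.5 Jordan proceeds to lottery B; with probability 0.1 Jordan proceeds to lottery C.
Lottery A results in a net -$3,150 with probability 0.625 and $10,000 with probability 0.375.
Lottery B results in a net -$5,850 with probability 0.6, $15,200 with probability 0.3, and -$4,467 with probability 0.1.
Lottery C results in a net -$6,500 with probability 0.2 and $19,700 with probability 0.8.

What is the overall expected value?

$2,460.15

EV(A) = 0.625 × (-3150) + 0.375 × 10000 = -1968.75 + 3750 = 1781.25
EV(B) = 0.6 × (-5850) + 0.3 × 15200 + 0.1 × (-4467) = -3510 + 4560 − 446.7 = 603.3
EV(C) = 0.2 × (-6500) + 0.8 × 19700 = -1300 + 15760 = 14460
Overall = 0.4 × 1781.25 + 0.5 × 603.3 + 0.1 × 14460 = 712.5 + 301.65 + 1446 = 2460.15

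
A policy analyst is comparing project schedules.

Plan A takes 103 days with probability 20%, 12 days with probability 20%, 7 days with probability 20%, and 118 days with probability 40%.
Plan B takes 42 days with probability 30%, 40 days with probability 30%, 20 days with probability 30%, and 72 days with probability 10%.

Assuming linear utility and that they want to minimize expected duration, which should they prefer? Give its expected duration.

Plan B (37.8 days)

Plan A = 0.2 × 103 + 0.2 × 12 + 0.2 × 7 + 0.4 × 118 = 20.6 + 2.4 + 1.4 + 47.2 = 71.6
Plan B = 0.3 × 42 + 0.3 × 40 + 0.3 × 20 + 0.1 × 72 = 12.6 + 12 + 6 + 7.2 = 37.8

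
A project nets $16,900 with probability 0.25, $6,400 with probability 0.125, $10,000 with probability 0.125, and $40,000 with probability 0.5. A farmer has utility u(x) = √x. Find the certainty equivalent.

$24,025

E[u] = 0.25·√16900 + 0.125·√6400 + 0.125·√10000 + 0.5·√40000 = 0.25·130 + 0.125·80 + 0.125·100 + 0.5·200 = 155
CE = (155)² = 24025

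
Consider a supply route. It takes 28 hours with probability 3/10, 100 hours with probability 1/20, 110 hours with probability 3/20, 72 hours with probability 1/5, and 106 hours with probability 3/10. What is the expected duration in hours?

EV = 3/10 × 28 + 1/20 × 100 + 3/20 × 110 + 1/5 × 72 + 3/10 × 106 = 8.4 + 5 + 16.5 + 14.4 + 31.8 = 76.1

76.1 hours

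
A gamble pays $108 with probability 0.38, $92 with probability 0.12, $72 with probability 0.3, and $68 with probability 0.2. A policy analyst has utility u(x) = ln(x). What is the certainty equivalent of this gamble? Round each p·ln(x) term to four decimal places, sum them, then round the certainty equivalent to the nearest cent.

$85.52

E[u] = 0.38·ln(108) + 0.12·ln(92) + 0.3·ln(72) + 0.2·ln(68) = 1.7792 + 0.5426 + 1.2830 + 0.8439 = 4.4487
CE = e^4.4487 ≈ 85.52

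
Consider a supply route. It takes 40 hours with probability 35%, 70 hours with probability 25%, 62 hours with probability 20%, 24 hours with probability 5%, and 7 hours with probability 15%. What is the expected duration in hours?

46.15 hours

EV = 0.35 × 40 + 0.25 × 70 + 0.2 × 62 + 0.05 × 24 + 0.15 × 7 = 14 + 17.5 + 12.4 + 1.2 + 1.05 = 46.15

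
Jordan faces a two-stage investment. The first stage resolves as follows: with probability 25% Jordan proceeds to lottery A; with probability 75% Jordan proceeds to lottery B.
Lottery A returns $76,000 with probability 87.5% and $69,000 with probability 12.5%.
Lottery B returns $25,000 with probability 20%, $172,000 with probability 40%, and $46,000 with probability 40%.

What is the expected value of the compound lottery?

$87,931.25

EV(A) = 0.875 × 76000 + 0.125 × 69000 = 66500 + 8625 = 75125
EV(B) = 0.2 × 25000 + 0.4 × 172000 + 0.4 × 46000 = 5000 + 68800 + 18400 = 92200
Overall = 0.25 × 75125 + 0.75 × 92200 = 18781.25 + 69150 = 87931.25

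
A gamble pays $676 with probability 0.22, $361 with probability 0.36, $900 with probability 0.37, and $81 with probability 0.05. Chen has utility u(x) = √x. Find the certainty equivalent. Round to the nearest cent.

E[u] = 0.22·√676 + 0.36·√361 + 0.37·√900 + 0.05·√81 = 0.22·26 + 0.36·19 + 0.37·30 + 0.05·9 = 24.11
CE = (24.11)² = 581.2921

$581.29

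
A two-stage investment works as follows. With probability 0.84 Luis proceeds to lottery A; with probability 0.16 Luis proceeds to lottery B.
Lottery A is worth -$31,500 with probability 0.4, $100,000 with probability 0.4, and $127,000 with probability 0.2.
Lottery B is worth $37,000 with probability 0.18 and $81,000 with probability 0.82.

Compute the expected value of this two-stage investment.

EV(A) = 0.4 × (-31500) + 0.4 × 100000 + 0.2 × 127000 = -12600 + 40000 + 25400 = 52800
EV(B) = 0.18 × 37000 + 0.82 × 81000 = 6660 + 66420 = 73080
Overall = 0.84 × 52800 + 0.16 × 73080 = 44352 + 11692.8 = 56044.8

$56,044.80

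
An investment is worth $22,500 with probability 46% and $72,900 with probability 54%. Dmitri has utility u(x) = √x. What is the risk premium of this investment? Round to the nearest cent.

$3,576.96

E[u] = 0.46·√22500 + 0.54·√72900 = 0.46·150 + 0.54·270 = 214.8
CE = (214.8)² = 46139.04
Risk premium = EV − CE = 49716 − 46139.04 = 3576.96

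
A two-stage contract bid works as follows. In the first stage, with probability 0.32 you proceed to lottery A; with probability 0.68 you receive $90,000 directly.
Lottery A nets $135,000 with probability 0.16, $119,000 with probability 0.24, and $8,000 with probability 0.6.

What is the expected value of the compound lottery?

EV(A) = 0.16 × 135000 + 0.24 × 119000 + 0.6 × 8000 = 21600 + 28560 + 4800 = 54960
Branch B: 90000 (certain)
Overall = 0.32 × 54960 + 0.68 × 90000 = 17587.2 + 61200 = 78787.2

$78,787.20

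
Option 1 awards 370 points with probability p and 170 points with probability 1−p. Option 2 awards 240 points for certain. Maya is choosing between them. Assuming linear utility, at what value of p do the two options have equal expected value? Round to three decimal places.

p·370 + (1−p)·170 = 240
200p + 170 = 240
p = (240 − 170) / 200

p = 0.350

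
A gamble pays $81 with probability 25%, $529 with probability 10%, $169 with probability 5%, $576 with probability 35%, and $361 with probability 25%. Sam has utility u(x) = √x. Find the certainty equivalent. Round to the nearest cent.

$336.72

E[u] = 0.25·√81 + 0.1·√529 + 0.05·√169 + 0.35·√576 + 0.25·√361 = 0.25·9 + 0.1·23 + 0.05·13 + 0.35·24 + 0.25·19 = 18.35
CE = (18.35)² = 336.7225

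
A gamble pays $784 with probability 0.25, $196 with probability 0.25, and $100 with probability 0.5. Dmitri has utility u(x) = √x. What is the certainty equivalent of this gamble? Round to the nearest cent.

$240.25

E[u] = 0.25·√784 + 0.25·√196 + 0.5·√100 = 0.25·28 + 0.25·14 + 0.5·10 = 15.5
CE = (15.5)² = 240.25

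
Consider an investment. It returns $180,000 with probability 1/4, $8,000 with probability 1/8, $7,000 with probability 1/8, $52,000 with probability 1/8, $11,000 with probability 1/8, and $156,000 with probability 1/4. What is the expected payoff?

$93,750

EV = 1/4 × 180000 + 1/8 × 8000 + 1/8 × 7000 + 1/8 × 52000 + 1/8 × 11000 + 1/4 × 156000 = 45000 + 1000 + 875 + 6500 + 1375 + 39000 = 93750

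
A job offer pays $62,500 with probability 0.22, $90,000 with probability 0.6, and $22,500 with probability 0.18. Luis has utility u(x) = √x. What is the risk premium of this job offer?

$3,156

E[u] = 0.22·√62500 + 0.6·√90000 + 0.18·√22500 = 0.22·250 + 0.6·300 + 0.18·150 = 262
CE = (262)² = 68644
Risk premium = EV − CE = 71800 − 68644 = 3156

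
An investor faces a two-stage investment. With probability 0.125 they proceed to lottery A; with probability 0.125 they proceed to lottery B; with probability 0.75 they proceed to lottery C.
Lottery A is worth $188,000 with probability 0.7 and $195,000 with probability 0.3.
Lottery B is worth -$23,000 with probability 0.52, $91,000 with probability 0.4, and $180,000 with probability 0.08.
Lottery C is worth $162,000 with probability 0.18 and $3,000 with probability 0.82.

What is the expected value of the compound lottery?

$52,332.50

EV(A) = 0.7 × 188000 + 0.3 × 195000 = 131600 + 58500 = 190100
EV(B) = 0.52 × (-23000) + 0.4 × 91000 + 0.08 × 180000 = -11960 + 36400 + 14400 = 38840
EV(C) = 0.18 × 162000 + 0.82 × 3000 = 29160 + 2460 = 31620
Overall = 0.125 × 190100 + 0.125 × 38840 + 0.75 × 31620 = 23762.5 + 4855 + 23715 = 52332.5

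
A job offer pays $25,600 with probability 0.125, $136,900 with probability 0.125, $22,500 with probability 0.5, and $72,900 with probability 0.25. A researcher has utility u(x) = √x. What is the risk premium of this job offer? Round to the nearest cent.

E[u] = 0.125·√25600 + 0.125·√136900 + 0.5·√22500 + 0.25·√72900 = 0.125·160 + 0.125·370 + 0.5·150 + 0.25·270 = 208.75
CE = (208.75)² = 43576.5625
Risk premium = EV − CE = 49787.5 − 43576.5625 = 6210.9375

$6,210.94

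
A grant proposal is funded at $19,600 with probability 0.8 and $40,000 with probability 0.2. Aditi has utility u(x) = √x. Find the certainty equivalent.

$23,104

E[u] = 0.8·√19600 + 0.2·√40000 = 0.8·140 + 0.2·200 = 152
CE = (152)² = 23104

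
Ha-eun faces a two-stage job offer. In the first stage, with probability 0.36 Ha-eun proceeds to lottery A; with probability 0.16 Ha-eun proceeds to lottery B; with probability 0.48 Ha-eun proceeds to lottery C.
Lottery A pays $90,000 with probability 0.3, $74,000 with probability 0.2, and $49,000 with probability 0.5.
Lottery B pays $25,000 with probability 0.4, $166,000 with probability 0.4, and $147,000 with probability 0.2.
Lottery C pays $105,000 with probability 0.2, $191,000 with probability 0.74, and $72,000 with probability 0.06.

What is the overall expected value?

$120,792.80

EV(A) = 0.3 × 90000 + 0.2 × 74000 + 0.5 × 49000 = 27000 + 14800 + 24500 = 66300
EV(B) = 0.4 × 25000 + 0.4 × 166000 + 0.2 × 147000 = 10000 + 66400 + 29400 = 105800
EV(C) = 0.2 × 105000 + 0.74 × 191000 + 0.06 × 72000 = 21000 + 141340 + 4320 = 166660
Overall = 0.36 × 66300 + 0.16 × 105800 + 0.48 × 166660 = 23868 + 16928 + 79996.8 = 120792.8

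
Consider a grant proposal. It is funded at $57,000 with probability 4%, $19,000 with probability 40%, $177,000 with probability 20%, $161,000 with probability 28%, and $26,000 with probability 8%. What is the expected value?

$92,440

EV = 0.04 × 57000 + 0.4 × 19000 + 0.2 × 177000 + 0.28 × 161000 + 0.08 × 26000 = 2280 + 7600 + 35400 + 45080 + 2080 = 92440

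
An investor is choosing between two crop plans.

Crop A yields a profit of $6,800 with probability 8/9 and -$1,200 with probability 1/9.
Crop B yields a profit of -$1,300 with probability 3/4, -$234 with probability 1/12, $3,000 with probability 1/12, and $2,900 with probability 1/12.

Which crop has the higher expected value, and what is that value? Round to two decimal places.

Crop A ($5,911.11)

Crop A = 8/9 × 6800 + 1/9 × (-1200) = 6044.4444 − 133.3333 = 5911.1111
Crop B = 3/4 × (-1300) + 1/12 × (-234) + 1/12 × 3000 + 1/12 × 2900 = -975 − 19.5 + 250 + 241.6667 = -502.8333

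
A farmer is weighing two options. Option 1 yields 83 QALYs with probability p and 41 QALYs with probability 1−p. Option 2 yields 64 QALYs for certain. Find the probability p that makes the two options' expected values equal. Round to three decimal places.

p·83 + (1−p)·41 = 64
42p + 41 = 64
p = (64 − 41) / 42

p = 0.548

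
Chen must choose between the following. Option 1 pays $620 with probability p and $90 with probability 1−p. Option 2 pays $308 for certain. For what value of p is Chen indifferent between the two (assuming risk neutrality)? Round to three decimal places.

p·620 + (1−p)·90 = 308
530p + 90 = 308
p = (308 − 90) / 530

p = 0.411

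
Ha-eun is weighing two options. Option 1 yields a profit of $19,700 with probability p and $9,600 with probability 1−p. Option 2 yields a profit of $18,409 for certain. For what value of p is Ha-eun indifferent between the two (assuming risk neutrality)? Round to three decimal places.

p = 0.872

p·19700 + (1−p)·9600 = 18409
10100p + 9600 = 18409
p = (18409 − 9600) / 10100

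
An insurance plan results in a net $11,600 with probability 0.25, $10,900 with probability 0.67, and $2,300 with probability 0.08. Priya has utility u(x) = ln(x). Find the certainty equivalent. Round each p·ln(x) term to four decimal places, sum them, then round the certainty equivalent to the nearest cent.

E[u] = 0.25·ln(11600) + 0.67·ln(10900) + 0.08·ln(2300) = 2.3397 + 6.2287 + 0.6193 = 9.1877
CE = e^9.1877 ≈ 9776.14

$9,776.14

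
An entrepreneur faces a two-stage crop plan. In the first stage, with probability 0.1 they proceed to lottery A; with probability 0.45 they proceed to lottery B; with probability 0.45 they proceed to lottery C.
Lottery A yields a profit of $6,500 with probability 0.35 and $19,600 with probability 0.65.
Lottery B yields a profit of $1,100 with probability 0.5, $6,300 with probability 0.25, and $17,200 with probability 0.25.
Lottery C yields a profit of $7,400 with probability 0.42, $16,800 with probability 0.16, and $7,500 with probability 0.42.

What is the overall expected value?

$8,418.45

EV(A) = 0.35 × 6500 + 0.65 × 19600 = 2275 + 12740 = 15015
EV(B) = 0.5 × 1100 + 0.25 × 6300 + 0.25 × 17200 = 550 + 1575 + 4300 = 6425
EV(C) = 0.42 × 7400 + 0.16 × 16800 + 0.42 × 7500 = 3108 + 2688 + 3150 = 8946
Overall = 0.1 × 15015 + 0.45 × 6425 + 0.45 × 8946 = 1501.5 + 2891.25 + 4025.7 = 8418.45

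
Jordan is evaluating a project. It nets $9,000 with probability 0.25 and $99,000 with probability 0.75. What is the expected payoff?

$76,500

EV = 0.25 × 9000 + 0.75 × 99000 = 2250 + 74250 = 76500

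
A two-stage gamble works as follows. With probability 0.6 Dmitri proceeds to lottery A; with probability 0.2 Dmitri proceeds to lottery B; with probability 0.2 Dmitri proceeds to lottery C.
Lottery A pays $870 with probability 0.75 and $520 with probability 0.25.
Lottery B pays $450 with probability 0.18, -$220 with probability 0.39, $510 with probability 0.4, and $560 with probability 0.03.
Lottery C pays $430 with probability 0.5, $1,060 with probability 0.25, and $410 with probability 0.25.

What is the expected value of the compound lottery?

$629.20

EV(A) = 0.75 × 870 + 0.25 × 520 = 652.5 + 130 = 782.5
EV(B) = 0.18 × 450 + 0.39 × (-220) + 0.4 × 510 + 0.03 × 560 = 81 − 85.8 + 204 + 16.8 = 216
EV(C) = 0.5 × 430 + 0.25 × 1060 + 0.25 × 410 = 215 + 265 + 102.5 = 582.5
Overall = 0.6 × 782.5 + 0.2 × 216 + 0.2 × 582.5 = 469.5 + 43.2 + 116.5 = 629.2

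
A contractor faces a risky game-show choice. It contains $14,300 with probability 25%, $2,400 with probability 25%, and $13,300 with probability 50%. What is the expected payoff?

EV = 0.25 × 14300 + 0.25 × 2400 + 0.5 × 13300 = 3575 + 600 + 6650 = 10825

$10,825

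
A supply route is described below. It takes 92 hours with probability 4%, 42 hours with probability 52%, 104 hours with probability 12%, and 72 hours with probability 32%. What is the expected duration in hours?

EV = 0.04 × 92 + 0.52 × 42 + 0.12 × 104 + 0.32 × 72 = 3.68 + 21.84 + 12.48 + 23.04 = 61.04

61.04 hours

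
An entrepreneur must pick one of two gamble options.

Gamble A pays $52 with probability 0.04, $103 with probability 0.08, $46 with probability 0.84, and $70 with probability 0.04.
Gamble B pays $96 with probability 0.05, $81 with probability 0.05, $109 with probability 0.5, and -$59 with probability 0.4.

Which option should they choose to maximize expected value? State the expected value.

Gamble A ($51.76)

Gamble A = 0.04 × 52 + 0.08 × 103 + 0.84 × 46 + 0.04 × 70 = 2.08 + 8.24 + 38.64 + 2.8 = 51.76
Gamble B = 0.05 × 96 + 0.05 × 81 + 0.5 × 109 + 0.4 × (-59) = 4.8 + 4.05 + 54.5 − 23.6 = 39.75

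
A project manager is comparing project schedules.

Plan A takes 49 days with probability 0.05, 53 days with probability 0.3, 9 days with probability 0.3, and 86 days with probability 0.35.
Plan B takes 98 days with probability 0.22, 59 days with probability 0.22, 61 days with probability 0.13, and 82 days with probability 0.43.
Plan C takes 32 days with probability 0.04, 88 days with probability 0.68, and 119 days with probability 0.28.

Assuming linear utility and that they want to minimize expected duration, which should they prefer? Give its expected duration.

Plan A = 0.05 × 49 + 0.3 × 53 + 0.3 × 9 + 0.35 × 86 = 2.45 + 15.9 + 2.7 + 30.1 = 51.15
Plan B = 0.22 × 98 + 0.22 × 59 + 0.13 × 61 + 0.43 × 82 = 21.56 + 12.98 + 7.93 + 35.26 = 77.73
Plan C = 0.04 × 32 + 0.68 × 88 + 0.28 × 119 = 1.28 + 59.84 + 33.32 = 94.44

Plan A (51.15 days)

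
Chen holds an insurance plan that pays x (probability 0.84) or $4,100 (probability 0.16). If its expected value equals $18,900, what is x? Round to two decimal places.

x = $21,719.05

0.84·x + 0.16·4100 = 18900
0.84·x = 18900 − 656 = 18244
x = 18244 / 0.84 = 21719.0476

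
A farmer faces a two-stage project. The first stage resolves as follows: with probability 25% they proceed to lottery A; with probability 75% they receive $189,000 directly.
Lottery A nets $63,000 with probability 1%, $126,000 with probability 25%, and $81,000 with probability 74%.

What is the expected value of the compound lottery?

EV(A) = 0.01 × 63000 + 0.25 × 126000 + 0.74 × 81000 = 630 + 31500 + 59940 = 92070
Branch B: 189000 (certain)
Overall = 0.25 × 92070 + 0.75 × 189000 = 23017.5 + 141750 = 164767.5

$164,767.50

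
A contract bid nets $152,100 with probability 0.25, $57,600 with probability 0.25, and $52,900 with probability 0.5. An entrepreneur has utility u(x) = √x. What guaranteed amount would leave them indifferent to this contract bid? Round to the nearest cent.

$74,256.25

E[u] = 0.25·√152100 + 0.25·√57600 + 0.5·√52900 = 0.25·390 + 0.25·240 + 0.5·230 = 272.5
CE = (272.5)² = 74256.25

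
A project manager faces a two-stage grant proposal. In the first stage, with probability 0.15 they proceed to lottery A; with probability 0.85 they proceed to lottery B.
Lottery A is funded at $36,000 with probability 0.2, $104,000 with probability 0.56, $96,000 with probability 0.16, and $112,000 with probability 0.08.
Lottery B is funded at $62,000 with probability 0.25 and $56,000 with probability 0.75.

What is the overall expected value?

EV(A) = 0.2 × 36000 + 0.56 × 104000 + 0.16 × 96000 + 0.08 × 112000 = 7200 + 58240 + 15360 + 8960 = 89760
EV(B) = 0.25 × 62000 + 0.75 × 56000 = 15500 + 42000 = 57500
Overall = 0.15 × 89760 + 0.85 × 57500 = 13464 + 48875 = 62339

$62,339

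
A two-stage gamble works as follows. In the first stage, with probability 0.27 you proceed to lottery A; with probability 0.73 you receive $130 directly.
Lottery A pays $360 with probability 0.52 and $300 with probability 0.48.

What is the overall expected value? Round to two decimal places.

$184.32

EV(A) = 0.52 × 360 + 0.48 × 300 = 187.2 + 144 = 331.2
Branch B: 130 (certain)
Overall = 0.27 × 331.2 + 0.73 × 130 = 89.424 + 94.9 = 184.324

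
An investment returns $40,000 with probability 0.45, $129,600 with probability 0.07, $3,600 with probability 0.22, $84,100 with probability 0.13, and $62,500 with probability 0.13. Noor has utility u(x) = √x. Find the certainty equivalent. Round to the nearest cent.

E[u] = 0.45·√40000 + 0.07·√129600 + 0.22·√3600 + 0.13·√84100 + 0.13·√62500 = 0.45·200 + 0.07·360 + 0.22·60 + 0.13·290 + 0.13·250 = 198.6
CE = (198.6)² = 39441.96

$39,441.96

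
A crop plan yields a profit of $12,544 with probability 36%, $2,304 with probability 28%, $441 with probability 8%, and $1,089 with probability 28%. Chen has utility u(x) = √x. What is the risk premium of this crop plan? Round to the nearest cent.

E[u] = 0.36·√12544 + 0.28·√2304 + 0.08·√441 + 0.28·√1089 = 0.36·112 + 0.28·48 + 0.08·21 + 0.28·33 = 64.68
CE = (64.68)² = 4183.5024
Risk premium = EV − CE = 5501.16 − 4183.5024 = 1317.6576

$1,317.66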